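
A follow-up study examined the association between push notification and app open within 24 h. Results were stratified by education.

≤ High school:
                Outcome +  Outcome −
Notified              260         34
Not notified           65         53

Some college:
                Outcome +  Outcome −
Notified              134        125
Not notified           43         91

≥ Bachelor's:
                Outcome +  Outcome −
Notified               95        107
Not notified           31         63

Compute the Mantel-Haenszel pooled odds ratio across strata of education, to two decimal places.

2.80

OR_MH = Σ(aᵢdᵢ/nᵢ) / Σ(bᵢcᵢ/nᵢ), where nᵢ is the stratum total.
Stratum 1 (≤ High school): n = 412; a·d/n = 260·53/412 = 33.4466; b·c/n = 34·65/412 = 5.3641
Stratum 2 (Some college): n = 393; a·d/n = 134·91/393 = 31.0280; b·c/n = 125·43/393 = 13.6768
Stratum 3 (≥ Bachelor's): n = 296; a·d/n = 95·63/296 = 20.2196; b·c/n = 107·31/296 = 11.2061
OR_MH = (33.4466 + 31.0280 + 20.2196) / (5.3641 + 13.6768 + 11.2061) = 84.6942 / 30.2470 = 2.80009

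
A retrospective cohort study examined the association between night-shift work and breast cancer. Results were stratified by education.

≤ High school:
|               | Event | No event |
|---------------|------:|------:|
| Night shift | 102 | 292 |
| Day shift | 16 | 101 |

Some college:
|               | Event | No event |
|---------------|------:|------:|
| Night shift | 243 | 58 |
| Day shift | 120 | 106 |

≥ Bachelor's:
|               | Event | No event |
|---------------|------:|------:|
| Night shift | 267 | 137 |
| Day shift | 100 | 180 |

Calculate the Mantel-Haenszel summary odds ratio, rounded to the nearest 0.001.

OR_MH = Σ(aᵢdᵢ/nᵢ) / Σ(bᵢcᵢ/nᵢ), where nᵢ is the stratum total.
Stratum 1 (≤ High school): n = 511; a·d/n = 102·101/511 = 20.1605; b·c/n = 292·16/511 = 9.1429
Stratum 2 (Some college): n = 527; a·d/n = 243·106/527 = 48.8767; b·c/n = 58·120/527 = 13.2068
Stratum 3 (≥ Bachelor's): n = 684; a·d/n = 267·180/684 = 70.2632; b·c/n = 137·100/684 = 20.0292
OR_MH = (20.1605 + 48.8767 + 70.2632) / (9.1429 + 13.2068 + 20.0292) = 139.3003 / 42.3789 = 3.28702

3.287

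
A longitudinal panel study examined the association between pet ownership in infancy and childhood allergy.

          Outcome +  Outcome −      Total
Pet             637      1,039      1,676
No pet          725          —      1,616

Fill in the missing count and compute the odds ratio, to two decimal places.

0.75

The missing cell is in the unexposed row: 1616 − 725 = 891.
So a = 637, b = 1039, c = 725, d = 891.
OR = (a·d)/(b·c) = (637 × 891) / (1039 × 725) = 567567 / 753275 = 0.75347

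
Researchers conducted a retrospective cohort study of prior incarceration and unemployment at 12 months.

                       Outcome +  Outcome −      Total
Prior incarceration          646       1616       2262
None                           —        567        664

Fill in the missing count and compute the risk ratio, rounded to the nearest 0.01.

1.95

The missing cell is in the unexposed row: 664 − 567 = 97.
So a = 646, b = 1616, c = 97, d = 567.
RR = [a/(a+b)] / [c/(c+d)] = (646/2262) / (97/664) = 0.28559/0.14608 = 1.95495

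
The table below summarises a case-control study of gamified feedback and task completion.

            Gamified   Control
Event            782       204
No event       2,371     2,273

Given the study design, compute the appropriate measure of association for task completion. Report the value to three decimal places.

Reading the table with exposure as columns: a = 782 (Gamified, case), b = 2371 (Gamified, non-case), c = 204 (Control, case), d = 2273.
This is a case-control study: participants were sampled on outcome status, so risks in the source population cannot be estimated directly — relative risk is not valid here. The odds ratio is the appropriate measure.
OR = (a·d)/(b·c) = (782 × 2273) / (2371 × 204) = 1777486 / 483684 = 3.67489

3.675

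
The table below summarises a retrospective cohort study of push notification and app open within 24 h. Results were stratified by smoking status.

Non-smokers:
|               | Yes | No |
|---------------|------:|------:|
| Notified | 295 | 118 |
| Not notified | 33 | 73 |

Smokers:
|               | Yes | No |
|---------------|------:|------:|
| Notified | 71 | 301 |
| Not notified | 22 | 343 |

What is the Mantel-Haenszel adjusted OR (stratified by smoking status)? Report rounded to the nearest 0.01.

OR_MH = Σ(aᵢdᵢ/nᵢ) / Σ(bᵢcᵢ/nᵢ), where nᵢ is the stratum total.
Stratum 1 (Non-smokers): n = 519; a·d/n = 295·73/519 = 41.4933; b·c/n = 118·33/519 = 7.5029
Stratum 2 (Smokers): n = 737; a·d/n = 71·343/737 = 33.0434; b·c/n = 301·22/737 = 8.9851
OR_MH = (41.4933 + 33.0434) / (7.5029 + 8.9851) = 74.5367 / 16.4880 = 4.52067

4.52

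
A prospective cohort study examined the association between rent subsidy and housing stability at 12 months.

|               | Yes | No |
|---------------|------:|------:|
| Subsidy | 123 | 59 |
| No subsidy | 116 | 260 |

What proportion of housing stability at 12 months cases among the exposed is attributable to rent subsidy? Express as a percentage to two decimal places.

Cells: a = 123, b = 59, c = 116, d = 260.
Risk in exposed = 123/182 = 0.67582; risk in unexposed = 116/376 = 0.30851.
RR = 0.67582/0.30851 = 2.19060
AR% = (RR − 1)/RR × 100 = (2.19060 − 1)/2.19060 × 100 = 54.3505%

54.35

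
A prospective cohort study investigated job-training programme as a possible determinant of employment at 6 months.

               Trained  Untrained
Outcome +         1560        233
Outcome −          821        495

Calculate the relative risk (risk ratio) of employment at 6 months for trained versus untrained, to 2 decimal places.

Reading the table with exposure as columns: a = 1560 (Trained, case), b = 821 (Trained, non-case), c = 233 (Untrained, case), d = 495.
Risk in exposed = 1560/2381 = 0.65519; risk in unexposed = 233/728 = 0.32005.
RR = 0.65519 / 0.32005 = 2.04711
The risk among the exposed is 2.05 times that among the unexposed.

2.05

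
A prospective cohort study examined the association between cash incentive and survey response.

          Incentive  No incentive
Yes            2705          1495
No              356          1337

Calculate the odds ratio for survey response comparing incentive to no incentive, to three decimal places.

6.795

Reading the table with exposure as columns: a = 2705 (Incentive, case), b = 356 (Incentive, non-case), c = 1495 (No incentive, case), d = 1337.
OR = (a·d)/(b·c) = (2705 × 1337) / (356 × 1495) = 3616585 / 532220 = 6.79528
The odds of survey response are about 6.80 times as high in the incentive group.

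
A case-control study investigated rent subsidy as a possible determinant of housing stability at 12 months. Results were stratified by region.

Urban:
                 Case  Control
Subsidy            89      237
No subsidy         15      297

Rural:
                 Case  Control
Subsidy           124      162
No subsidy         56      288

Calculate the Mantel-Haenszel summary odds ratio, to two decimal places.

4.91

OR_MH = Σ(aᵢdᵢ/nᵢ) / Σ(bᵢcᵢ/nᵢ), where nᵢ is the stratum total.
Stratum 1 (Urban): n = 638; a·d/n = 89·297/638 = 41.4310; b·c/n = 237·15/638 = 5.5721
Stratum 2 (Rural): n = 630; a·d/n = 124·288/630 = 56.6857; b·c/n = 162·56/630 = 14.4000
OR_MH = (41.4310 + 56.6857) / (5.5721 + 14.4000) = 98.1167 / 19.9721 = 4.91269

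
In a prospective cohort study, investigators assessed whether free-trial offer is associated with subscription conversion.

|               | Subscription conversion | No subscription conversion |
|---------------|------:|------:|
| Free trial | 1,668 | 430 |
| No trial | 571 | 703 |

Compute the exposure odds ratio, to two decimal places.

4.78

Cells: a = 1668, b = 430, c = 571, d = 703.
OR = (a·d)/(b·c) = (1668 × 703) / (430 × 571) = 1172604 / 245530 = 4.77581
The odds of subscription conversion are about 4.78 times as high in the free trial group.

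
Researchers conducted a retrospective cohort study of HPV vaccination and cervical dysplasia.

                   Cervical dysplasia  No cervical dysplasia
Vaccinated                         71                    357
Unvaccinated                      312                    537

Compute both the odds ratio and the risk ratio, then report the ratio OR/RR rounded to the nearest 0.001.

Cells: a = 71, b = 357, c = 312, d = 537.
OR = (71·537)/(357·312) = 38127/111384 = 0.34230
Risk in exposed = 71/428 = 0.16589; risk in unexposed = 312/849 = 0.36749; RR = 0.45141
OR/RR = 0.34230 / 0.45141 = 0.75830
The outcome is not rare, so the OR lies further from 1 than the RR.

0.758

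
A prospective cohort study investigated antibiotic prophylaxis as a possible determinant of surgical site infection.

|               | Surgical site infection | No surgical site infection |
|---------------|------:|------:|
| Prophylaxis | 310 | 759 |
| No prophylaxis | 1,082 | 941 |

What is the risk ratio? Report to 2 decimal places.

Cells: a = 310, b = 759, c = 1082, d = 941.
Risk in exposed = 310/1069 = 0.28999; risk in unexposed = 1082/2023 = 0.53485.
RR = 0.28999 / 0.53485 = 0.54219
The risk is 46% lower among the exposed than among the unexposed.

0.54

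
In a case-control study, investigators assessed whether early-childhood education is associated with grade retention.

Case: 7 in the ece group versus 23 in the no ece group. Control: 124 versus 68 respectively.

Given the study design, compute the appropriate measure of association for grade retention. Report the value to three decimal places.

0.167

From the description: a = 7, b = 124, c = 23, d = 68.
This is a case-control study: participants were sampled on outcome status, so risks in the source population cannot be estimated directly — relative risk is not valid here. The odds ratio is the appropriate measure.
OR = (a·d)/(b·c) = (7 × 68) / (124 × 23) = 476 / 2852 = 0.16690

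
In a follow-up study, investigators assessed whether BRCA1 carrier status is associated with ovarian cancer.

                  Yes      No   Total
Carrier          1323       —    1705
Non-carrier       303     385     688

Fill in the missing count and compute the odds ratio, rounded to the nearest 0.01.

The missing cell is in the exposed row: 1705 − 1323 = 382.
So a = 1323, b = 382, c = 303, d = 385.
OR = (a·d)/(b·c) = (1323 × 385) / (382 × 303) = 509355 / 115746 = 4.40063

4.40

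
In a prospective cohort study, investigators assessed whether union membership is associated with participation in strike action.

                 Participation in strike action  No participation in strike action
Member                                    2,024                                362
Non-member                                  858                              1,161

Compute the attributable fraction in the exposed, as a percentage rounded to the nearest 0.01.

Cells: a = 2024, b = 362, c = 858, d = 1161.
Risk in exposed = 2024/2386 = 0.84828; risk in unexposed = 858/2019 = 0.42496.
RR = 0.84828/0.42496 = 1.99613
AR% = (RR − 1)/RR × 100 = (1.99613 − 1)/1.99613 × 100 = 49.9031%

49.90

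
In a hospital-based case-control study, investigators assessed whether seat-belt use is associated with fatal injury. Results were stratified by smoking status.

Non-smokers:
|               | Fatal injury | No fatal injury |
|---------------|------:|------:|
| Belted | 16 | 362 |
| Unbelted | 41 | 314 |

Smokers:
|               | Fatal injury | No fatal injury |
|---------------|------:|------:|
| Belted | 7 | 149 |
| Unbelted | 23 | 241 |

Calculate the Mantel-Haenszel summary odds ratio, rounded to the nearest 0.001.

OR_MH = Σ(aᵢdᵢ/nᵢ) / Σ(bᵢcᵢ/nᵢ), where nᵢ is the stratum total.
Stratum 1 (Non-smokers): n = 733; a·d/n = 16·314/733 = 6.8540; b·c/n = 362·41/733 = 20.2483
Stratum 2 (Smokers): n = 420; a·d/n = 7·241/420 = 4.0167; b·c/n = 149·23/420 = 8.1595
OR_MH = (6.8540 + 4.0167) / (20.2483 + 8.1595) = 10.8707 / 28.4078 = 0.38267

0.383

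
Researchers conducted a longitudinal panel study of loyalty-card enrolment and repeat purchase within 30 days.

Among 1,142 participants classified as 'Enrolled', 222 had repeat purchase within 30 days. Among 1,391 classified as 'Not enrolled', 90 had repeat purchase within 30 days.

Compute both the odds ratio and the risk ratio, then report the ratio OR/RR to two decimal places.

1.16

From the description: a = 222, b = 920, c = 90, d = 1301.
OR = (222·1301)/(920·90) = 288822/82800 = 3.48819
Risk in exposed = 222/1142 = 0.19440; risk in unexposed = 90/1391 = 0.06470; RR = 3.00450
OR/RR = 3.48819 / 3.00450 = 1.16099
The outcome is not rare, so the OR lies further from 1 than the RR.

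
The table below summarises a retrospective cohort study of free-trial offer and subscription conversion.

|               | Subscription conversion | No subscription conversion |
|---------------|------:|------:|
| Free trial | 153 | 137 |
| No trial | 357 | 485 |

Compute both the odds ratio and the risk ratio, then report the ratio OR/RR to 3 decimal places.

Cells: a = 153, b = 137, c = 357, d = 485.
OR = (153·485)/(137·357) = 74205/48909 = 1.51721
Risk in exposed = 153/290 = 0.52759; risk in unexposed = 357/842 = 0.42399; RR = 1.24433
OR/RR = 1.51721 / 1.24433 = 1.21929
The outcome is not rare, so the OR lies further from 1 than the RR.

1.219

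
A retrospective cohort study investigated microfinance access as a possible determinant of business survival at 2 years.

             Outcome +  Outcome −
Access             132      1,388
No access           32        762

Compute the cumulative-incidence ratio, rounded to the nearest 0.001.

2.155

Cells: a = 132, b = 1388, c = 32, d = 762.
Risk in exposed = 132/1520 = 0.08684; risk in unexposed = 32/794 = 0.04030.
RR = 0.08684 / 0.04030 = 2.15477
The risk among the exposed is 2.15 times that among the unexposed.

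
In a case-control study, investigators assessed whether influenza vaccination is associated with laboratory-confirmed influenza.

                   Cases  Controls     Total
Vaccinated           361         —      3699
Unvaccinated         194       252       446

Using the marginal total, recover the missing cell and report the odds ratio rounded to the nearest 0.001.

0.140

The missing cell is in the exposed row: 3699 − 361 = 3338.
So a = 361, b = 3338, c = 194, d = 252.
OR = (a·d)/(b·c) = (361 × 252) / (3338 × 194) = 90972 / 647572 = 0.14048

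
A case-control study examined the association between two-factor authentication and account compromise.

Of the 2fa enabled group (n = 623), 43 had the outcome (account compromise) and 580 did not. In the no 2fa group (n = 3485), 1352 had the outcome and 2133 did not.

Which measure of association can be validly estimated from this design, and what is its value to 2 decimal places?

0.12

From the description: a = 43, b = 580, c = 1352, d = 2133.
This is a case-control study: participants were sampled on outcome status, so risks in the source population cannot be estimated directly — relative risk is not valid here. The odds ratio is the appropriate measure.
OR = (a·d)/(b·c) = (43 × 2133) / (580 × 1352) = 91719 / 784160 = 0.11696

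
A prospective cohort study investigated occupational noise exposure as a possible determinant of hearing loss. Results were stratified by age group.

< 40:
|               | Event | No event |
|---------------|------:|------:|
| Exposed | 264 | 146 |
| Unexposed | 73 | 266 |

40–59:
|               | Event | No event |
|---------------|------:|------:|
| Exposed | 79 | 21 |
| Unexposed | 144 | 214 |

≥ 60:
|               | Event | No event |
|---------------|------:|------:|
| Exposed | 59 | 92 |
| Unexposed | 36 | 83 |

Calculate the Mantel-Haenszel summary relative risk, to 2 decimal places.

2.26

RR_MH = Σ(aᵢ·n₀ᵢ/nᵢ) / Σ(cᵢ·n₁ᵢ/nᵢ), with n₁ᵢ = aᵢ+bᵢ (exposed), n₀ᵢ = cᵢ+dᵢ (unexposed), nᵢ = n₁ᵢ+n₀ᵢ.
Stratum 1 (< 40): n₁ = 410, n₀ = 339, n = 749; a·n₀/n = 264·339/749 = 119.4873; c·n₁/n = 73·410/749 = 39.9599
Stratum 2 (40–59): n₁ = 100, n₀ = 358, n = 458; a·n₀/n = 79·358/458 = 61.7511; c·n₁/n = 144·100/458 = 31.4410
Stratum 3 (≥ 60): n₁ = 151, n₀ = 119, n = 270; a·n₀/n = 59·119/270 = 26.0037; c·n₁/n = 36·151/270 = 20.1333
RR_MH = (119.4873 + 61.7511 + 26.0037) / (39.9599 + 31.4410 + 20.1333) = 207.2421 / 91.5343 = 2.26409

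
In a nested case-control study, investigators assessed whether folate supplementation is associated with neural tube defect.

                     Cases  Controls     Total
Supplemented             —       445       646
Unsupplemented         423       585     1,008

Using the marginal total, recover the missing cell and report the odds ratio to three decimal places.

0.625

The missing cell is in the exposed row: 646 − 445 = 201.
So a = 201, b = 445, c = 423, d = 585.
OR = (a·d)/(b·c) = (201 × 585) / (445 × 423) = 117585 / 188235 = 0.62467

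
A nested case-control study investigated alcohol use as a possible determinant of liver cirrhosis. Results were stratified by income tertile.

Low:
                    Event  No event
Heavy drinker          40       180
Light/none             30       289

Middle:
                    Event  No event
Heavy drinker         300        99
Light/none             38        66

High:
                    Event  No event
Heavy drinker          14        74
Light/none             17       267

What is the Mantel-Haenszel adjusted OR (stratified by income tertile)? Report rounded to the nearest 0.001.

3.394

OR_MH = Σ(aᵢdᵢ/nᵢ) / Σ(bᵢcᵢ/nᵢ), where nᵢ is the stratum total.
Stratum 1 (Low): n = 539; a·d/n = 40·289/539 = 21.4471; b·c/n = 180·30/539 = 10.0186
Stratum 2 (Middle): n = 503; a·d/n = 300·66/503 = 39.3638; b·c/n = 99·38/503 = 7.4791
Stratum 3 (High): n = 372; a·d/n = 14·267/372 = 10.0484; b·c/n = 74·17/372 = 3.3817
OR_MH = (21.4471 + 39.3638 + 10.0484) / (10.0186 + 7.4791 + 3.3817) = 70.8593 / 20.8794 = 3.39374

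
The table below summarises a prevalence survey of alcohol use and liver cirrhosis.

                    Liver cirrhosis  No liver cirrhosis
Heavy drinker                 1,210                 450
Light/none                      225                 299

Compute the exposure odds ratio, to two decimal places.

3.57

Cells: a = 1210, b = 450, c = 225, d = 299.
OR = (a·d)/(b·c) = (1210 × 299) / (450 × 225) = 361790 / 101250 = 3.57323
The odds of liver cirrhosis are about 3.57 times as high in the heavy drinker group.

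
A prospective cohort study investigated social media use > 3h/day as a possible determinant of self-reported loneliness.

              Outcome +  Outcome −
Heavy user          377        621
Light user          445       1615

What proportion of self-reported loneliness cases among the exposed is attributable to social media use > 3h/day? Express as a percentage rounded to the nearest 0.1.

42.8

Cells: a = 377, b = 621, c = 445, d = 1615.
Risk in exposed = 377/998 = 0.37776; risk in unexposed = 445/2060 = 0.21602.
RR = 0.37776/0.21602 = 1.74871
AR% = (RR − 1)/RR × 100 = (1.74871 − 1)/1.74871 × 100 = 42.8150%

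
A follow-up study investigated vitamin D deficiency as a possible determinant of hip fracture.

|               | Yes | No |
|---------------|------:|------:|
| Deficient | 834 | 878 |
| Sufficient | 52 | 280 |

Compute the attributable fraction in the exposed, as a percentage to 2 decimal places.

Cells: a = 834, b = 878, c = 52, d = 280.
Risk in exposed = 834/1712 = 0.48715; risk in unexposed = 52/332 = 0.15663.
RR = 0.48715/0.15663 = 3.11026
AR% = (RR − 1)/RR × 100 = (3.11026 − 1)/3.11026 × 100 = 67.8484%

67.85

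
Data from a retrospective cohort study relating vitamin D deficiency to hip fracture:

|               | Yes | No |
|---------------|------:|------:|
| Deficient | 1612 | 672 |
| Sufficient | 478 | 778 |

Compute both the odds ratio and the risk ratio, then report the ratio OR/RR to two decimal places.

Cells: a = 1612, b = 672, c = 478, d = 778.
OR = (1612·778)/(672·478) = 1254136/321216 = 3.90434
Risk in exposed = 1612/2284 = 0.70578; risk in unexposed = 478/1256 = 0.38057; RR = 1.85452
OR/RR = 3.90434 / 1.85452 = 2.10531
The outcome is not rare, so the OR lies further from 1 than the RR.

2.11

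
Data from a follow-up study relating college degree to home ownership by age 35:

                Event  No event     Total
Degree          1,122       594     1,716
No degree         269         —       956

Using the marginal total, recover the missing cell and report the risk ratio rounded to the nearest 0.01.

The missing cell is in the unexposed row: 956 − 269 = 687.
So a = 1122, b = 594, c = 269, d = 687.
RR = [a/(a+b)] / [c/(c+d)] = (1122/1716) / (269/956) = 0.65385/0.28138 = 2.32371

2.32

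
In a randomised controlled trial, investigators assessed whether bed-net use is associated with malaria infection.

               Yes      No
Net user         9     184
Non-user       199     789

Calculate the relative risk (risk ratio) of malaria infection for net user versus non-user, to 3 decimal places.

Cells: a = 9, b = 184, c = 199, d = 789.
Risk in exposed = 9/193 = 0.04663; risk in unexposed = 199/988 = 0.20142.
RR = 0.04663 / 0.20142 = 0.23152
The risk is 77% lower among the exposed than among the unexposed.

0.232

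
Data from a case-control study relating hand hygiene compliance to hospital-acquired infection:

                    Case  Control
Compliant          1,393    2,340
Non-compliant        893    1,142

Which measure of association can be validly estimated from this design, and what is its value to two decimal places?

Cells: a = 1393, b = 2340, c = 893, d = 1142.
This is a case-control study: participants were sampled on outcome status, so risks in the source population cannot be estimated directly — relative risk is not valid here. The odds ratio is the appropriate measure.
OR = (a·d)/(b·c) = (1393 × 1142) / (2340 × 893) = 1590806 / 2089620 = 0.76129

0.76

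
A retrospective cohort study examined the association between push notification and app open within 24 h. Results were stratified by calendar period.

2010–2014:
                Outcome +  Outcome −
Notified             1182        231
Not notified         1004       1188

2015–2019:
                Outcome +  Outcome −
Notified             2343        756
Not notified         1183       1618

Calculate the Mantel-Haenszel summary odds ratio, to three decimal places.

4.780

OR_MH = Σ(aᵢdᵢ/nᵢ) / Σ(bᵢcᵢ/nᵢ), where nᵢ is the stratum total.
Stratum 1 (2010–2014): n = 3605; a·d/n = 1182·1188/3605 = 389.5190; b·c/n = 231·1004/3605 = 64.3340
Stratum 2 (2015–2019): n = 5900; a·d/n = 2343·1618/5900 = 642.5380; b·c/n = 756·1183/5900 = 151.5844
OR_MH = (389.5190 + 642.5380) / (64.3340 + 151.5844) = 1032.0570 / 215.9184 = 4.77985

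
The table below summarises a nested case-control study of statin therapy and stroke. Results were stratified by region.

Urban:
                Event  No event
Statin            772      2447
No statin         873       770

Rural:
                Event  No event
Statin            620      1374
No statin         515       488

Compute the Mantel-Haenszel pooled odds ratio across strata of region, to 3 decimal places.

OR_MH = Σ(aᵢdᵢ/nᵢ) / Σ(bᵢcᵢ/nᵢ), where nᵢ is the stratum total.
Stratum 1 (Urban): n = 4862; a·d/n = 772·770/4862 = 122.2624; b·c/n = 2447·873/4862 = 439.3729
Stratum 2 (Rural): n = 2997; a·d/n = 620·488/2997 = 100.9543; b·c/n = 1374·515/2997 = 236.1061
OR_MH = (122.2624 + 100.9543) / (439.3729 + 236.1061) = 223.2167 / 675.4790 = 0.33046

0.330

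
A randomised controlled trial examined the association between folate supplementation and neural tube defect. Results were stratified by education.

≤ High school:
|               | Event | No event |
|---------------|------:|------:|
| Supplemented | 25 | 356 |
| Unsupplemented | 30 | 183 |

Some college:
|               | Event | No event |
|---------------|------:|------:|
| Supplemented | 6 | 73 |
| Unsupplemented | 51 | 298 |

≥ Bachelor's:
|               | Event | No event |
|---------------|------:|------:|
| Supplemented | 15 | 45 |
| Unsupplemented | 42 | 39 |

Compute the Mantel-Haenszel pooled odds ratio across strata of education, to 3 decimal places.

OR_MH = Σ(aᵢdᵢ/nᵢ) / Σ(bᵢcᵢ/nᵢ), where nᵢ is the stratum total.
Stratum 1 (≤ High school): n = 594; a·d/n = 25·183/594 = 7.7020; b·c/n = 356·30/594 = 17.9798
Stratum 2 (Some college): n = 428; a·d/n = 6·298/428 = 4.1776; b·c/n = 73·51/428 = 8.6986
Stratum 3 (≥ Bachelor's): n = 141; a·d/n = 15·39/141 = 4.1489; b·c/n = 45·42/141 = 13.4043
OR_MH = (7.7020 + 4.1776 + 4.1489) / (17.9798 + 8.6986 + 13.4043) = 16.0285 / 40.0827 = 0.39989

0.400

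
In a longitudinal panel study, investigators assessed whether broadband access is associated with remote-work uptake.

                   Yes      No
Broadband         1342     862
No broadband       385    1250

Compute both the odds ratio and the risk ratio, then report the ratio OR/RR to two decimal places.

1.95

Cells: a = 1342, b = 862, c = 385, d = 1250.
OR = (1342·1250)/(862·385) = 1677500/331870 = 5.05469
Risk in exposed = 1342/2204 = 0.60889; risk in unexposed = 385/1635 = 0.23547; RR = 2.58582
OR/RR = 5.05469 / 2.58582 = 1.95477
The outcome is not rare, so the OR lies further from 1 than the RR.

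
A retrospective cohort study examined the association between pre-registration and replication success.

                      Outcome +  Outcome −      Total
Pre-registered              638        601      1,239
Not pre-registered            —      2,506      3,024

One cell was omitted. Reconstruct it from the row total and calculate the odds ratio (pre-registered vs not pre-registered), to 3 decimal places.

5.136

The missing cell is in the unexposed row: 3024 − 2506 = 518.
So a = 638, b = 601, c = 518, d = 2506.
OR = (a·d)/(b·c) = (638 × 2506) / (601 × 518) = 1598828 / 311318 = 5.13567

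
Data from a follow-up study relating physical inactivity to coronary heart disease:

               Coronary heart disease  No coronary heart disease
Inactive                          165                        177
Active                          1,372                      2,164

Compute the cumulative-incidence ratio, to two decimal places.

Cells: a = 165, b = 177, c = 1372, d = 2164.
Risk in exposed = 165/342 = 0.48246; risk in unexposed = 1372/3536 = 0.38801.
RR = 0.48246 / 0.38801 = 1.24341
The risk among the exposed is 1.24 times that among the unexposed.

1.24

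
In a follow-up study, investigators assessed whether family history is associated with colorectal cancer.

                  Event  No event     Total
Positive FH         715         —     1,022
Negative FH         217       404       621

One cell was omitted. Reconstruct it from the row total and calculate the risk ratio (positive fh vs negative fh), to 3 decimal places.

The missing cell is in the exposed row: 1022 − 715 = 307.
So a = 715, b = 307, c = 217, d = 404.
RR = [a/(a+b)] / [c/(c+d)] = (715/1022) / (217/621) = 0.69961/0.34944 = 2.00211

2.002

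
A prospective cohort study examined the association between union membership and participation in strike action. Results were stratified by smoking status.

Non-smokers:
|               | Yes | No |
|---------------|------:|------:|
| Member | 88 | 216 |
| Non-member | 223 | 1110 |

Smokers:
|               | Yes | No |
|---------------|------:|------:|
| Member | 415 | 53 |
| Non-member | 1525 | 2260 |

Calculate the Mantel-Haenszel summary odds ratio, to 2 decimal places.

5.79

OR_MH = Σ(aᵢdᵢ/nᵢ) / Σ(bᵢcᵢ/nᵢ), where nᵢ is the stratum total.
Stratum 1 (Non-smokers): n = 1637; a·d/n = 88·1110/1637 = 59.6701; b·c/n = 216·223/1637 = 29.4246
Stratum 2 (Smokers): n = 4253; a·d/n = 415·2260/4253 = 220.5267; b·c/n = 53·1525/4253 = 19.0042
OR_MH = (59.6701 + 220.5267) / (29.4246 + 19.0042) = 280.1968 / 48.4288 = 5.78575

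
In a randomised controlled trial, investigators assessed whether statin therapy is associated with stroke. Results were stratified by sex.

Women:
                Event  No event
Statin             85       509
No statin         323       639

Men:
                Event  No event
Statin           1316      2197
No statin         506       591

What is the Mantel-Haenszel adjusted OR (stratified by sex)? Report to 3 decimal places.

OR_MH = Σ(aᵢdᵢ/nᵢ) / Σ(bᵢcᵢ/nᵢ), where nᵢ is the stratum total.
Stratum 1 (Women): n = 1556; a·d/n = 85·639/1556 = 34.9068; b·c/n = 509·323/1556 = 105.6600
Stratum 2 (Men): n = 4610; a·d/n = 1316·591/4610 = 168.7106; b·c/n = 2197·506/4610 = 241.1458
OR_MH = (34.9068 + 168.7106) / (105.6600 + 241.1458) = 203.6174 / 346.8058 = 0.58712

0.587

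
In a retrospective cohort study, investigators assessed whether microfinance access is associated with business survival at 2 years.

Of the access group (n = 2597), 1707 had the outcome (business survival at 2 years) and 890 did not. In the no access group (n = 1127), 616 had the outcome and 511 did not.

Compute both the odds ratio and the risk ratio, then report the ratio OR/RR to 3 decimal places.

1.323

From the description: a = 1707, b = 890, c = 616, d = 511.
OR = (1707·511)/(890·616) = 872277/548240 = 1.59105
Risk in exposed = 1707/2597 = 0.65730; risk in unexposed = 616/1127 = 0.54658; RR = 1.20255
OR/RR = 1.59105 / 1.20255 = 1.32306
The outcome is not rare, so the OR lies further from 1 than the RR.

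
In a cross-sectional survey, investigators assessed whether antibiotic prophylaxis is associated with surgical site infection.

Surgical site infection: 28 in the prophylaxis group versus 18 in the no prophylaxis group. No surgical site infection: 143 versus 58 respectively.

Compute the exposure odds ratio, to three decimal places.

0.631

From the description: a = 28, b = 143, c = 18, d = 58.
OR = (a·d)/(b·c) = (28 × 58) / (143 × 18) = 1624 / 2574 = 0.63092
Exposure is associated with lower odds of surgical site infection (OR = 0.63 < 1).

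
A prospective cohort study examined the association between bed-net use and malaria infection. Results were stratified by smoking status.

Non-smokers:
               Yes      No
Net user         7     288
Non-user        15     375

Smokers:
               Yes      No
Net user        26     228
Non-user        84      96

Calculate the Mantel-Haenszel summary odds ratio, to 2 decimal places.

0.19

OR_MH = Σ(aᵢdᵢ/nᵢ) / Σ(bᵢcᵢ/nᵢ), where nᵢ is the stratum total.
Stratum 1 (Non-smokers): n = 685; a·d/n = 7·375/685 = 3.8321; b·c/n = 288·15/685 = 6.3066
Stratum 2 (Smokers): n = 434; a·d/n = 26·96/434 = 5.7512; b·c/n = 228·84/434 = 44.1290
OR_MH = (3.8321 + 5.7512) / (6.3066 + 44.1290) = 9.5833 / 50.4356 = 0.19001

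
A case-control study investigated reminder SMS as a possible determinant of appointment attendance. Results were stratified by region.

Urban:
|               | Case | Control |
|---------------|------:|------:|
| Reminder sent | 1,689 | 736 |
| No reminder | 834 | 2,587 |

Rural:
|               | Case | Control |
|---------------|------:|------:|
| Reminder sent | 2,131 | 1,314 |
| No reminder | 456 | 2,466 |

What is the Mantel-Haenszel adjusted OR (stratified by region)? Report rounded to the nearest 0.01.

OR_MH = Σ(aᵢdᵢ/nᵢ) / Σ(bᵢcᵢ/nᵢ), where nᵢ is the stratum total.
Stratum 1 (Urban): n = 5846; a·d/n = 1689·2587/5846 = 747.4244; b·c/n = 736·834/5846 = 104.9990
Stratum 2 (Rural): n = 6367; a·d/n = 2131·2466/6367 = 825.3567; b·c/n = 1314·456/6367 = 94.1077
OR_MH = (747.4244 + 825.3567) / (104.9990 + 94.1077) = 1572.7811 / 199.1067 = 7.89919

7.90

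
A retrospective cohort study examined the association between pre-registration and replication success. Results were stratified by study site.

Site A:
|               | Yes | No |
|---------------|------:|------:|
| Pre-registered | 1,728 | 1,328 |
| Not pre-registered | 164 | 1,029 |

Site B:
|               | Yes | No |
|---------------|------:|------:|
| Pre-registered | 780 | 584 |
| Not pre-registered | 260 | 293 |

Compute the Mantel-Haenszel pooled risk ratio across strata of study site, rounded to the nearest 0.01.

RR_MH = Σ(aᵢ·n₀ᵢ/nᵢ) / Σ(cᵢ·n₁ᵢ/nᵢ), with n₁ᵢ = aᵢ+bᵢ (exposed), n₀ᵢ = cᵢ+dᵢ (unexposed), nᵢ = n₁ᵢ+n₀ᵢ.
Stratum 1 (Site A): n₁ = 3056, n₀ = 1193, n = 4249; a·n₀/n = 1728·1193/4249 = 485.1739; c·n₁/n = 164·3056/4249 = 117.9534
Stratum 2 (Site B): n₁ = 1364, n₀ = 553, n = 1917; a·n₀/n = 780·553/1917 = 225.0078; c·n₁/n = 260·1364/1917 = 184.9974
RR_MH = (485.1739 + 225.0078) / (117.9534 + 184.9974) = 710.1817 / 302.9508 = 2.34421

2.34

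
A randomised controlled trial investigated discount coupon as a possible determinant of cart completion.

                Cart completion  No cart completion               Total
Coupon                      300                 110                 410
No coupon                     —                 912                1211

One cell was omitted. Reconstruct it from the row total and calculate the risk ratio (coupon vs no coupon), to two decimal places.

2.96

The missing cell is in the unexposed row: 1211 − 912 = 299.
So a = 300, b = 110, c = 299, d = 912.
RR = [a/(a+b)] / [c/(c+d)] = (300/410) / (299/1211) = 0.73171/0.24690 = 2.96354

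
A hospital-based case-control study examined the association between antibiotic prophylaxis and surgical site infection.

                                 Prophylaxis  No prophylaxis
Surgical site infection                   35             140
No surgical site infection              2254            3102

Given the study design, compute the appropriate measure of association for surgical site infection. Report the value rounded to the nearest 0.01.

0.34

Reading the table with exposure as columns: a = 35 (Prophylaxis, case), b = 2254 (Prophylaxis, non-case), c = 140 (No prophylaxis, case), d = 3102.
This is a hospital-based case-control study: participants were sampled on outcome status, so risks in the source population cannot be estimated directly — relative risk is not valid here. The odds ratio is the appropriate measure.
OR = (a·d)/(b·c) = (35 × 3102) / (2254 × 140) = 108570 / 315560 = 0.34406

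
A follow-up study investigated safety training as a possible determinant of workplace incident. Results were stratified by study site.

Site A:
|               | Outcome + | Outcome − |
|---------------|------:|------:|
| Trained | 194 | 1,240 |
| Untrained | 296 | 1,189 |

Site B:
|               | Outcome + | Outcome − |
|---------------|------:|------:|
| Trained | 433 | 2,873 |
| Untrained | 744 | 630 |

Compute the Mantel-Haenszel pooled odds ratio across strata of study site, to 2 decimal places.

OR_MH = Σ(aᵢdᵢ/nᵢ) / Σ(bᵢcᵢ/nᵢ), where nᵢ is the stratum total.
Stratum 1 (Site A): n = 2919; a·d/n = 194·1189/2919 = 79.0223; b·c/n = 1240·296/2919 = 125.7417
Stratum 2 (Site B): n = 4680; a·d/n = 433·630/4680 = 58.2885; b·c/n = 2873·744/4680 = 456.7333
OR_MH = (79.0223 + 58.2885) / (125.7417 + 456.7333) = 137.3107 / 582.4750 = 0.23574

0.24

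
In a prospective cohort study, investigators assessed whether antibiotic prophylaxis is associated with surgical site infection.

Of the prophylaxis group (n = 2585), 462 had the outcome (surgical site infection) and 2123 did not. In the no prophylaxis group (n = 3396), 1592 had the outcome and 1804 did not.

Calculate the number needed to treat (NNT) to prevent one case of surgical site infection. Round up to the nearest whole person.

4

Risk in treated group = 462/2585 = 0.17872; risk in control = 1592/3396 = 0.46879.
Absolute risk reduction = 0.46879 − 0.17872 = 0.29006
NNT = 1 / ARR = 1 / 0.29006 = 3.448 → round up → 4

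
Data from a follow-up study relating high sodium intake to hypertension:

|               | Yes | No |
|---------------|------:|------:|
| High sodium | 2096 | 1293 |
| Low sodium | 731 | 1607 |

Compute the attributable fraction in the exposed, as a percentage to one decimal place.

Cells: a = 2096, b = 1293, c = 731, d = 1607.
Risk in exposed = 2096/3389 = 0.61847; risk in unexposed = 731/2338 = 0.31266.
RR = 0.61847/0.31266 = 1.97809
AR% = (RR − 1)/RR × 100 = (1.97809 − 1)/1.97809 × 100 = 49.4463%

49.4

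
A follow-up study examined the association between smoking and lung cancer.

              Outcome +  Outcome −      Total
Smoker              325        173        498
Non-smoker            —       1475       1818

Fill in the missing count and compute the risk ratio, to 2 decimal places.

3.46

The missing cell is in the unexposed row: 1818 − 1475 = 343.
So a = 325, b = 173, c = 343, d = 1475.
RR = [a/(a+b)] / [c/(c+d)] = (325/498) / (343/1818) = 0.65261/0.18867 = 3.45903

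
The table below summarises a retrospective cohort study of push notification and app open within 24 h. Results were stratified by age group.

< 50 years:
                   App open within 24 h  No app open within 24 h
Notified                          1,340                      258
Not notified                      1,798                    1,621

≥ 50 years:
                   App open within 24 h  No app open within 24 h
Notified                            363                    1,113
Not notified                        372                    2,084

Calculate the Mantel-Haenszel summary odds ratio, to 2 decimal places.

3.16

OR_MH = Σ(aᵢdᵢ/nᵢ) / Σ(bᵢcᵢ/nᵢ), where nᵢ is the stratum total.
Stratum 1 (< 50 years): n = 5017; a·d/n = 1340·1621/5017 = 432.9559; b·c/n = 258·1798/5017 = 92.4624
Stratum 2 (≥ 50 years): n = 3932; a·d/n = 363·2084/3932 = 192.3937; b·c/n = 1113·372/3932 = 105.2991
OR_MH = (432.9559 + 192.3937) / (92.4624 + 105.2991) = 625.3496 / 197.7615 = 3.16214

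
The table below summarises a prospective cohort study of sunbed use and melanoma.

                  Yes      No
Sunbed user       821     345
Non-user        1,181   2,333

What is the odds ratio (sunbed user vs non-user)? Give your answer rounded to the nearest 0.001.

4.701

Cells: a = 821, b = 345, c = 1181, d = 2333.
OR = (a·d)/(b·c) = (821 × 2333) / (345 × 1181) = 1915393 / 407445 = 4.70099
The odds of melanoma are about 4.70 times as high in the sunbed user group.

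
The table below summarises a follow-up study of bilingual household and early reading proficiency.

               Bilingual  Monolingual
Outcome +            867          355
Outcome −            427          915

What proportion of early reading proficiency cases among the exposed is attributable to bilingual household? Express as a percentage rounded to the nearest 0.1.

Reading the table with exposure as columns: a = 867 (Bilingual, case), b = 427 (Bilingual, non-case), c = 355 (Monolingual, case), d = 915.
Risk in exposed = 867/1294 = 0.67002; risk in unexposed = 355/1270 = 0.27953.
RR = 0.67002/0.27953 = 2.39696
AR% = (RR − 1)/RR × 100 = (2.39696 − 1)/2.39696 × 100 = 58.2804%

58.3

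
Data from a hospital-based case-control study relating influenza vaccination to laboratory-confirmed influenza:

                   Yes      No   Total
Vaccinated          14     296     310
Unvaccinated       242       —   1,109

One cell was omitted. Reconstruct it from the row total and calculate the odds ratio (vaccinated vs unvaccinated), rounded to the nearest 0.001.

0.169

The missing cell is in the unexposed row: 1109 − 242 = 867.
So a = 14, b = 296, c = 242, d = 867.
OR = (a·d)/(b·c) = (14 × 867) / (296 × 242) = 12138 / 71632 = 0.16945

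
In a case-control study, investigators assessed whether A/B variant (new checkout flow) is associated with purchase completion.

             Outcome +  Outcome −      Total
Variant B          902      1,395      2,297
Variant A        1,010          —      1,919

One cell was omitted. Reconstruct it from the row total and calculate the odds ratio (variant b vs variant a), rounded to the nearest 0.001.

0.582

The missing cell is in the unexposed row: 1919 − 1010 = 909.
So a = 902, b = 1395, c = 1010, d = 909.
OR = (a·d)/(b·c) = (902 × 909) / (1395 × 1010) = 819918 / 1408950 = 0.58194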